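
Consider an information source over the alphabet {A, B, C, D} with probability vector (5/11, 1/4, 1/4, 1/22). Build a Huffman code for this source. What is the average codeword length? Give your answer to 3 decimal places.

Repeatedly combine the two least-probable nodes; the expected code length is the sum of the merged weights.
merge 1/22 + 1/4 → 13/44
merge 1/4 + 13/44 → 6/11
merge 5/11 + 6/11 → 1
L = 13/44 + 6/11 + 1 = 81/44 ≈ 1.841 bits/symbol.

1.841 bits/symbol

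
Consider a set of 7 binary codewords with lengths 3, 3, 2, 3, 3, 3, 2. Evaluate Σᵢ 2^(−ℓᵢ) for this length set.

With common denominator 2^3 = 8: Σ 2^(−ℓᵢ) = 1/8 + 1/8 + 2/8 + 1/8 + 1/8 + 1/8 + 2/8 = 9/8 = 1.125.

1.125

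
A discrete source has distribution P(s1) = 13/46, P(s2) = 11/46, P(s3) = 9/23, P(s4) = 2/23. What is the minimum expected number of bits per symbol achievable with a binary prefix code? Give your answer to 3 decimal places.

Repeatedly combine the two least-probable nodes; the expected code length is the sum of the merged weights.
merge 2/23 + 11/46 → 15/46
merge 13/46 + 15/46 → 14/23
merge 9/23 + 14/23 → 1
L = 15/46 + 14/23 + 1 = 89/46 ≈ 1.935 bits/symbol.

1.935 bits/symbol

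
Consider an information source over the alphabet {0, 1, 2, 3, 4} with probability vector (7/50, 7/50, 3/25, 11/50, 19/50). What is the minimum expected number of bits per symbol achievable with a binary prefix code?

2.24 bits/symbol

Repeatedly combine the two least-probable nodes; the expected code length is the sum of the merged weights.
merge 3/25 + 7/50 → 13/50
merge 7/50 + 11/50 → 9/25
merge 13/50 + 9/25 → 31/50
merge 19/50 + 31/50 → 1
L = 13/50 + 9/25 + 31/50 + 1 = 56/25 = 2.24 bits/symbol.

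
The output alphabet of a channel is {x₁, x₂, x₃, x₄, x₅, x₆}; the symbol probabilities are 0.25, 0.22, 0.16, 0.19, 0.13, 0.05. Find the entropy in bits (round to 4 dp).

H = −Σ pᵢ log₂ pᵢ.
−0.25·log₂(0.25) = 0.5000
−0.22·log₂(0.22) = 0.4806
−0.16·log₂(0.16) = 0.4230
−0.19·log₂(0.19) = 0.4552
−0.13·log₂(0.13) = 0.3826
−0.05·log₂(0.05) = 0.2161
Sum ≈ 2.4576 → 2.4576 bits.

2.4576 bits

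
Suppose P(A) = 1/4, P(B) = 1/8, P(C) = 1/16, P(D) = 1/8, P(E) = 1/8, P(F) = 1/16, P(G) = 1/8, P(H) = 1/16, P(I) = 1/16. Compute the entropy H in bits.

Each probability is a power of 1/2, so log₂(1/p) is an integer.
H = Σ p·log₂(1/p) = 1/4·2 + 1/8·3 + 1/16·4 + 1/8·3 + 1/8·3 + 1/16·4 + 1/8·3 + 1/16·4 + 1/16·4 = 3 bits.

3 bits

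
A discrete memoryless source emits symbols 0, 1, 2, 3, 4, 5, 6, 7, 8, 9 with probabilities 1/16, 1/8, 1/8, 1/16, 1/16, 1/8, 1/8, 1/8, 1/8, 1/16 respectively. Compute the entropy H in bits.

Each probability is a power of 1/2, so log₂(1/p) is an integer.
H = Σ p·log₂(1/p) = 1/16·4 + 1/8·3 + 1/8·3 + 1/16·4 + 1/16·4 + 1/8·3 + 1/8·3 + 1/8·3 + 1/8·3 + 1/16·4 = 3.25 bits.

3.25 bits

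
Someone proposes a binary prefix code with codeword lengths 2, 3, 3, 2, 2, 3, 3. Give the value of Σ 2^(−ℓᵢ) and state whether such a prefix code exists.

With common denominator 2^3 = 8: Σ 2^(−ℓᵢ) = 2/8 + 1/8 + 1/8 + 2/8 + 2/8 + 1/8 + 1/8 = 10/8 = 1.25.
Kraft's inequality requires Σ ≤ 1; here Σ = 1.25 > 1, so no such prefix code exists.

1.25; no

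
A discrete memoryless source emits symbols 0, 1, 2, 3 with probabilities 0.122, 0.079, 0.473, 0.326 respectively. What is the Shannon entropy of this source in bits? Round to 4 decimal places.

H = −Σ pᵢ log₂ pᵢ.
−0.122·log₂(0.122) = 0.3703
−0.079·log₂(0.079) = 0.2893
−0.473·log₂(0.473) = 0.5109
−0.326·log₂(0.326) = 0.5272
Sum ≈ 1.6976 → 1.6976 bits.

1.6976 bits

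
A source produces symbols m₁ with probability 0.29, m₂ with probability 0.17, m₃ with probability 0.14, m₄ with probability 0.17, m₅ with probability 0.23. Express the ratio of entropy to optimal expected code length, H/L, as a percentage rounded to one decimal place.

98.3%

Entropy H = −Σ p log₂ p ≈ 2.2719 bits.
Huffman merges: 7/50+17/100→31/100; 17/100+23/100→2/5; 29/100+31/100→3/5; 2/5+3/5→1. L = 231/100 ≈ 2.3100.
Efficiency = H/L = 2.2719/2.3100 = 98.3%.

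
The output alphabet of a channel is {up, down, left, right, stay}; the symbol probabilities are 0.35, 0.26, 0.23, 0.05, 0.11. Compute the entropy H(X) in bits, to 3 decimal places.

H = −Σ pᵢ log₂ pᵢ.
−0.35·log₂(0.35) = 0.5301
−0.26·log₂(0.26) = 0.5053
−0.23·log₂(0.23) = 0.4877
−0.05·log₂(0.05) = 0.2161
−0.11·log₂(0.11) = 0.3503
Sum ≈ 2.0894 → 2.089 bits.

2.089 bits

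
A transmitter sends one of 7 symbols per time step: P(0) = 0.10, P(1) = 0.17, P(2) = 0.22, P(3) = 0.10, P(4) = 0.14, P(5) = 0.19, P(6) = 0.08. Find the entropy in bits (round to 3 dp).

H = −Σ pᵢ log₂ pᵢ.
−0.10·log₂(0.10) = 0.3322
−0.17·log₂(0.17) = 0.4346
−0.22·log₂(0.22) = 0.4806
−0.10·log₂(0.10) = 0.3322
−0.14·log₂(0.14) = 0.3971
−0.19·log₂(0.19) = 0.4552
−0.08·log₂(0.08) = 0.2915
Sum ≈ 2.7234 → 2.723 bits.

2.723 bits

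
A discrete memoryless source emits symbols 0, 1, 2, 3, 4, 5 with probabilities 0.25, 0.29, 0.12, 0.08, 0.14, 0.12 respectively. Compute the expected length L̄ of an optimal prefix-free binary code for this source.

Repeatedly combine the two least-probable nodes; the expected code length is the sum of the merged weights.
merge 2/25 + 3/25 → 1/5
merge 3/25 + 7/50 → 13/50
merge 1/5 + 1/4 → 9/20
merge 13/50 + 29/100 → 11/20
merge 9/20 + 11/20 → 1
L = 1/5 + 13/50 + 9/20 + 11/20 + 1 = 123/50 = 2.46 bits/symbol.

2.46 bits/symbol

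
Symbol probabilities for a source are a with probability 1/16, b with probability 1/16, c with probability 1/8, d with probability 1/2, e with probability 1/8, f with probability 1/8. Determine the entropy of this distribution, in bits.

2.125 bits

Each probability is a power of 1/2, so log₂(1/p) is an integer.
H = Σ p·log₂(1/p) = 1/16·4 + 1/16·4 + 1/8·3 + 1/2·1 + 1/8·3 + 1/8·3 = 2.125 bits.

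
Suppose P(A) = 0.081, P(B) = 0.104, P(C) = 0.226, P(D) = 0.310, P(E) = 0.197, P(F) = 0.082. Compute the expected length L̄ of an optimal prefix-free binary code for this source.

Repeatedly combine the two least-probable nodes; the expected code length is the sum of the merged weights.
merge 81/1000 + 41/500 → 163/1000
merge 13/125 + 163/1000 → 267/1000
merge 197/1000 + 113/500 → 423/1000
merge 267/1000 + 31/100 → 577/1000
merge 423/1000 + 577/1000 → 1
L = 163/1000 + 267/1000 + 423/1000 + 577/1000 + 1 = 243/100 = 2.43 bits/symbol.

2.43 bits/symbol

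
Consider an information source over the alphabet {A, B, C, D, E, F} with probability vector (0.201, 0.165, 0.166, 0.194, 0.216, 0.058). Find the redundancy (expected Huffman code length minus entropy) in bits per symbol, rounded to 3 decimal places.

0.084 bits

Entropy H = −Σ p log₂ p ≈ 2.4990 bits.
Huffman merges: 29/500+33/200→223/1000; 83/500+97/500→9/25; 201/1000+27/125→417/1000; 223/1000+9/25→583/1000; 417/1000+583/1000→1. L = 2583/1000 ≈ 2.5830.
L − H = 2.5830 − 2.4990 = 0.084 bits.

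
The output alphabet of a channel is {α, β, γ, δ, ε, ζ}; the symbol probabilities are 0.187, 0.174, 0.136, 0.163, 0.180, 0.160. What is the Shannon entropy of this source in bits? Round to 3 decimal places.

H = −Σ pᵢ log₂ pᵢ.
−0.187·log₂(0.187) = 0.4523
−0.174·log₂(0.174) = 0.4390
−0.136·log₂(0.136) = 0.3915
−0.163·log₂(0.163) = 0.4266
−0.180·log₂(0.180) = 0.4453
−0.160·log₂(0.160) = 0.4230
Sum ≈ 2.5777 → 2.578 bits.

2.578 bits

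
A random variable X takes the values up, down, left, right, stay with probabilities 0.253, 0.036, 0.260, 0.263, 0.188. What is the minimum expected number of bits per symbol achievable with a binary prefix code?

2.224 bits/symbol

Repeatedly combine the two least-probable nodes; the expected code length is the sum of the merged weights.
merge 9/250 + 47/250 → 28/125
merge 28/125 + 253/1000 → 477/1000
merge 13/50 + 263/1000 → 523/1000
merge 477/1000 + 523/1000 → 1
L = 28/125 + 477/1000 + 523/1000 + 1 = 278/125 = 2.224 bits/symbol.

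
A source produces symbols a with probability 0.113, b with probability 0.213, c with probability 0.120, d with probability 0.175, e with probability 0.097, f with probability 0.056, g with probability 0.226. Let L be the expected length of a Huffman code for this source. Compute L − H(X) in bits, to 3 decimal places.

0.032 bits

Entropy H = −Σ p log₂ p ≈ 2.6821 bits.
Huffman merges: 7/125+97/1000→153/1000; 113/1000+3/25→233/1000; 153/1000+7/40→41/125; 213/1000+113/500→439/1000; 233/1000+41/125→561/1000; 439/1000+561/1000→1. L = 1357/500 ≈ 2.7140.
L − H = 2.7140 − 2.6821 = 0.032 bits.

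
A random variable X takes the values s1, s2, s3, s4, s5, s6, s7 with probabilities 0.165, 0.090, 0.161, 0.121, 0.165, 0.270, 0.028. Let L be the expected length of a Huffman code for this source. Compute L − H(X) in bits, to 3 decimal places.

Entropy H = −Σ p log₂ p ≈ 2.6178 bits.
Huffman merges: 7/250+9/100→59/500; 59/500+121/1000→239/1000; 161/1000+33/200→163/500; 33/200+239/1000→101/250; 27/100+163/500→149/250; 101/250+149/250→1. L = 2683/1000 ≈ 2.6830.
L − H = 2.6830 − 2.6178 = 0.065 bits.

0.065 bits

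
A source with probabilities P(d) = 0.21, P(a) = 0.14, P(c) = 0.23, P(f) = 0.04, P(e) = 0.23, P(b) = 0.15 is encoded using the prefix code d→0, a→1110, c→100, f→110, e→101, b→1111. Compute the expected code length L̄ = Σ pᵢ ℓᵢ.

2.87 bits/symbol

L̄ = Σ pᵢ·ℓᵢ = 0.21·1 + 0.14·4 + 0.23·3 + 0.04·3 + 0.23·3 + 0.15·4 = 2.87 bits/symbol.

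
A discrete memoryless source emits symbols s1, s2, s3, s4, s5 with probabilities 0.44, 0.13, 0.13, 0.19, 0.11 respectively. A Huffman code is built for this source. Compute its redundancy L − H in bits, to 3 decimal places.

0.028 bits

Entropy H = −Σ p log₂ p ≈ 2.0919 bits.
Huffman merges: 11/100+13/100→6/25; 13/100+19/100→8/25; 6/25+8/25→14/25; 11/25+14/25→1. L = 53/25 ≈ 2.1200.
L − H = 2.1200 − 2.0919 = 0.028 bits.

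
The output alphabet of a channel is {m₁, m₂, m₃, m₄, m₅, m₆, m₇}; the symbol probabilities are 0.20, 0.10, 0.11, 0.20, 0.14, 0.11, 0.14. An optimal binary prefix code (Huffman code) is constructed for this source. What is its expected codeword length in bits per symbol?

Repeatedly combine the two least-probable nodes; the expected code length is the sum of the merged weights.
merge 1/10 + 11/100 → 21/100
merge 11/100 + 7/50 → 1/4
merge 7/50 + 1/5 → 17/50
merge 1/5 + 21/100 → 41/100
merge 1/4 + 17/50 → 59/100
merge 41/100 + 59/100 → 1
L = 21/100 + 1/4 + 17/50 + 41/100 + 59/100 + 1 = 14/5 = 2.8 bits/symbol.

2.8 bits/symbol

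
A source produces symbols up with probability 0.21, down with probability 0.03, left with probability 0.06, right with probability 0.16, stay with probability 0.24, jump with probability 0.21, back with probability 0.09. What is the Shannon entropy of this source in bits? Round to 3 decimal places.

H = −Σ pᵢ log₂ pᵢ.
−0.21·log₂(0.21) = 0.4728
−0.03·log₂(0.03) = 0.1518
−0.06·log₂(0.06) = 0.2435
−0.16·log₂(0.16) = 0.4230
−0.24·log₂(0.24) = 0.4941
−0.21·log₂(0.21) = 0.4728
−0.09·log₂(0.09) = 0.3127
Sum ≈ 2.5708 → 2.571 bits.

2.571 bits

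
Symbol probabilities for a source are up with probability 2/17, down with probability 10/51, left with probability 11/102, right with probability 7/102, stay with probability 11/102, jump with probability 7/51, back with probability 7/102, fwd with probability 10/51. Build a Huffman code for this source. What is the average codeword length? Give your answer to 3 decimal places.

Repeatedly combine the two least-probable nodes; the expected code length is the sum of the merged weights.
merge 7/102 + 7/102 → 7/51
merge 11/102 + 11/102 → 11/51
merge 2/17 + 7/51 → 13/51
merge 7/51 + 10/51 → 1/3
merge 10/51 + 11/51 → 7/17
merge 13/51 + 1/3 → 10/17
merge 7/17 + 10/17 → 1
L = 7/51 + 11/51 + 13/51 + 1/3 + 7/17 + 10/17 + 1 = 50/17 ≈ 2.941 bits/symbol.

2.941 bits/symbol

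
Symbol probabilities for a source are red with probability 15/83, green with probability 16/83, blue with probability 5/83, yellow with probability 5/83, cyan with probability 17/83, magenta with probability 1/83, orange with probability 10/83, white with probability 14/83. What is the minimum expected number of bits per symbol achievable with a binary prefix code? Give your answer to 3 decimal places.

Repeatedly combine the two least-probable nodes; the expected code length is the sum of the merged weights.
merge 1/83 + 5/83 → 6/83
merge 5/83 + 6/83 → 11/83
merge 10/83 + 11/83 → 21/83
merge 14/83 + 15/83 → 29/83
merge 16/83 + 17/83 → 33/83
merge 21/83 + 29/83 → 50/83
merge 33/83 + 50/83 → 1
L = 6/83 + 11/83 + 21/83 + 29/83 + 33/83 + 50/83 + 1 = 233/83 ≈ 2.807 bits/symbol.

2.807 bits/symbol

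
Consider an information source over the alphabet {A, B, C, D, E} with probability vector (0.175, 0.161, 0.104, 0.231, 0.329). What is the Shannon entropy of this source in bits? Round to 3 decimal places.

H = −Σ pᵢ log₂ pᵢ.
−0.175·log₂(0.175) = 0.4401
−0.161·log₂(0.161) = 0.4242
−0.104·log₂(0.104) = 0.3396
−0.231·log₂(0.231) = 0.4883
−0.329·log₂(0.329) = 0.5277
Sum ≈ 2.2199 → 2.220 bits.

2.220 bits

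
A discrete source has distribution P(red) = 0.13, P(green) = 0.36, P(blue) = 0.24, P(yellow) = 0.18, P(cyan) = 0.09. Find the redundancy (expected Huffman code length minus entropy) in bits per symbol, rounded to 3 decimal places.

0.055 bits

Entropy H = −Σ p log₂ p ≈ 2.1654 bits.
Huffman merges: 9/100+13/100→11/50; 9/50+11/50→2/5; 6/25+9/25→3/5; 2/5+3/5→1. L = 111/50 ≈ 2.2200.
L − H = 2.2200 − 2.1654 = 0.055 bits.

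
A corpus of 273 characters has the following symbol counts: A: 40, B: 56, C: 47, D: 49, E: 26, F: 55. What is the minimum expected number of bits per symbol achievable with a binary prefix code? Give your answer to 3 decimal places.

2.593 bits/symbol

Probabilities are the counts divided by 273.
Repeatedly combine the two least-probable nodes; the expected code length is the sum of the merged weights.
merge 2/21 + 40/273 → 22/91
merge 47/273 + 7/39 → 32/91
merge 55/273 + 8/39 → 37/91
merge 22/91 + 32/91 → 54/91
merge 37/91 + 54/91 → 1
L = 22/91 + 32/91 + 37/91 + 54/91 + 1 = 236/91 ≈ 2.593 bits/symbol.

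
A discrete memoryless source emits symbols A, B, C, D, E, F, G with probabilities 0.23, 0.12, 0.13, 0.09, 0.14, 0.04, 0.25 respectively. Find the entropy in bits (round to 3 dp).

H = −Σ pᵢ log₂ pᵢ.
−0.23·log₂(0.23) = 0.4877
−0.12·log₂(0.12) = 0.3671
−0.13·log₂(0.13) = 0.3826
−0.09·log₂(0.09) = 0.3127
−0.14·log₂(0.14) = 0.3971
−0.04·log₂(0.04) = 0.1858
−0.25·log₂(0.25) = 0.5000
Sum ≈ 2.6329 → 2.633 bits.

2.633 bits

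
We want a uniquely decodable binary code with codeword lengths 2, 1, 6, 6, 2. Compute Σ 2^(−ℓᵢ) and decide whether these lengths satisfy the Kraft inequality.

1.03125; no

With common denominator 2^6 = 64: Σ 2^(−ℓᵢ) = 16/64 + 32/64 + 1/64 + 1/64 + 16/64 = 66/64 = 1.03125.
Kraft's inequality requires Σ ≤ 1; here Σ = 1.03125 > 1, so no such prefix code exists.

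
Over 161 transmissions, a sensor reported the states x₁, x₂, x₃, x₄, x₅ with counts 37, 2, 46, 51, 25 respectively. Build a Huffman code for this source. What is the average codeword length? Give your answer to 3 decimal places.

2.168 bits/symbol

Probabilities are the counts divided by 161.
Repeatedly combine the two least-probable nodes; the expected code length is the sum of the merged weights.
merge 2/161 + 25/161 → 27/161
merge 27/161 + 37/161 → 64/161
merge 2/7 + 51/161 → 97/161
merge 64/161 + 97/161 → 1
L = 27/161 + 64/161 + 97/161 + 1 = 349/161 ≈ 2.168 bits/symbol.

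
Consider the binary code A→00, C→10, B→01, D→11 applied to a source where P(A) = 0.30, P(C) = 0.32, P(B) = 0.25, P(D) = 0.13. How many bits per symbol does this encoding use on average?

2 bits/symbol

L̄ = Σ pᵢ·ℓᵢ = 0.30·2 + 0.32·2 + 0.25·2 + 0.13·2 = 2 bits/symbol.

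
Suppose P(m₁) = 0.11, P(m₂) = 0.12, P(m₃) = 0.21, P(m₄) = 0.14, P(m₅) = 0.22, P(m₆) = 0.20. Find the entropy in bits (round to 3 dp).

H = −Σ pᵢ log₂ pᵢ.
−0.11·log₂(0.11) = 0.3503
−0.12·log₂(0.12) = 0.3671
−0.21·log₂(0.21) = 0.4728
−0.14·log₂(0.14) = 0.3971
−0.22·log₂(0.22) = 0.4806
−0.20·log₂(0.20) = 0.4644
Sum ≈ 2.5322 → 2.532 bits.

2.532 bits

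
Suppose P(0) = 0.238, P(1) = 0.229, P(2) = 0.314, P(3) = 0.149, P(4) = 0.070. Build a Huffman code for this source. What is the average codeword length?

Repeatedly combine the two least-probable nodes; the expected code length is the sum of the merged weights.
merge 7/100 + 149/1000 → 219/1000
merge 219/1000 + 229/1000 → 56/125
merge 119/500 + 157/500 → 69/125
merge 56/125 + 69/125 → 1
L = 219/1000 + 56/125 + 69/125 + 1 = 2219/1000 = 2.219 bits/symbol.

2.219 bits/symbol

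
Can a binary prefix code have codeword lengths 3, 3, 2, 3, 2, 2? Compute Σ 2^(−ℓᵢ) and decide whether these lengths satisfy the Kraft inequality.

1.125; no

With common denominator 2^3 = 8: Σ 2^(−ℓᵢ) = 1/8 + 1/8 + 2/8 + 1/8 + 2/8 + 2/8 = 9/8 = 1.125.
Kraft's inequality requires Σ ≤ 1; here Σ = 1.125 > 1, so no such prefix code exists.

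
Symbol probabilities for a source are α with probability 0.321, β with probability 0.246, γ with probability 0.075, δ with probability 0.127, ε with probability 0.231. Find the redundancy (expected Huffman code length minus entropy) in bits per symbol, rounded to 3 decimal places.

Entropy H = −Σ p log₂ p ≈ 2.1707 bits.
Huffman merges: 3/40+127/1000→101/500; 101/500+231/1000→433/1000; 123/500+321/1000→567/1000; 433/1000+567/1000→1. L = 1101/500 ≈ 2.2020.
L − H = 2.2020 − 2.1707 = 0.031 bits.

0.031 bits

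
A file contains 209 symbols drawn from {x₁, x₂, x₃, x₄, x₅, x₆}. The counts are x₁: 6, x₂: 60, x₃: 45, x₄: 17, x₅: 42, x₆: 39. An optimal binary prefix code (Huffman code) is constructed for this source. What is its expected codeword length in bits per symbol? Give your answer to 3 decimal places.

Probabilities are the counts divided by 209.
Repeatedly combine the two least-probable nodes; the expected code length is the sum of the merged weights.
merge 6/209 + 17/209 → 23/209
merge 23/209 + 39/209 → 62/209
merge 42/209 + 45/209 → 87/209
merge 60/209 + 62/209 → 122/209
merge 87/209 + 122/209 → 1
L = 23/209 + 62/209 + 87/209 + 122/209 + 1 = 503/209 ≈ 2.407 bits/symbol.

2.407 bits/symbol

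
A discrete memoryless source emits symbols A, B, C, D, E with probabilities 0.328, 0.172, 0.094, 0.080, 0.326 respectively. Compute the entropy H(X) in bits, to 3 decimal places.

H = −Σ pᵢ log₂ pᵢ.
−0.328·log₂(0.328) = 0.5275
−0.172·log₂(0.172) = 0.4368
−0.094·log₂(0.094) = 0.3207
−0.080·log₂(0.080) = 0.2915
−0.326·log₂(0.326) = 0.5272
Sum ≈ 2.1036 → 2.104 bits.

2.104 bits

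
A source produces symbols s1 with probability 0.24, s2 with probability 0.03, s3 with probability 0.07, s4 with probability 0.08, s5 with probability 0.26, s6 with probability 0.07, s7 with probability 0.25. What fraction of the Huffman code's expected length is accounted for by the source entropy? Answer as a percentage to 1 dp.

99.2%

Entropy H = −Σ p log₂ p ≈ 2.4798 bits.
Huffman merges: 3/100+7/100→1/10; 7/100+2/25→3/20; 1/10+3/20→1/4; 6/25+1/4→49/100; 1/4+13/50→51/100; 49/100+51/100→1. L = 5/2 ≈ 2.5000.
Efficiency = H/L = 2.4798/2.5000 = 99.2%.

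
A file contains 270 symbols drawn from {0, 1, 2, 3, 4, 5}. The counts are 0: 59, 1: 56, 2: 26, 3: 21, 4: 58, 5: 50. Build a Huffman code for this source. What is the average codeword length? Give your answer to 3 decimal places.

2.533 bits/symbol

Probabilities are the counts divided by 270.
Repeatedly combine the two least-probable nodes; the expected code length is the sum of the merged weights.
merge 7/90 + 13/135 → 47/270
merge 47/270 + 5/27 → 97/270
merge 28/135 + 29/135 → 19/45
merge 59/270 + 97/270 → 26/45
merge 19/45 + 26/45 → 1
L = 47/270 + 97/270 + 19/45 + 26/45 + 1 = 38/15 ≈ 2.533 bits/symbol.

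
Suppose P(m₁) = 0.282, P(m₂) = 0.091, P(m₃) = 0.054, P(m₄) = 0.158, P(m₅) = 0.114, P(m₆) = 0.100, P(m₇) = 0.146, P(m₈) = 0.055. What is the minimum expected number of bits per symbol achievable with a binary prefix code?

Repeatedly combine the two least-probable nodes; the expected code length is the sum of the merged weights.
merge 27/500 + 11/200 → 109/1000
merge 91/1000 + 1/10 → 191/1000
merge 109/1000 + 57/500 → 223/1000
merge 73/500 + 79/500 → 38/125
merge 191/1000 + 223/1000 → 207/500
merge 141/500 + 38/125 → 293/500
merge 207/500 + 293/500 → 1
L = 109/1000 + 191/1000 + 223/1000 + 38/125 + 207/500 + 293/500 + 1 = 2827/1000 = 2.827 bits/symbol.

2.827 bits/symbol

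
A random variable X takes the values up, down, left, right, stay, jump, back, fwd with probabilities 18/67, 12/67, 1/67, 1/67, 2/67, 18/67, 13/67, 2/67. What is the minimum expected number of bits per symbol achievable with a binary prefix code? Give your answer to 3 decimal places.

Repeatedly combine the two least-probable nodes; the expected code length is the sum of the merged weights.
merge 1/67 + 1/67 → 2/67
merge 2/67 + 2/67 → 4/67
merge 2/67 + 4/67 → 6/67
merge 6/67 + 12/67 → 18/67
merge 13/67 + 18/67 → 31/67
merge 18/67 + 18/67 → 36/67
merge 31/67 + 36/67 → 1
L = 2/67 + 4/67 + 6/67 + 18/67 + 31/67 + 36/67 + 1 = 164/67 ≈ 2.448 bits/symbol.

2.448 bits/symbol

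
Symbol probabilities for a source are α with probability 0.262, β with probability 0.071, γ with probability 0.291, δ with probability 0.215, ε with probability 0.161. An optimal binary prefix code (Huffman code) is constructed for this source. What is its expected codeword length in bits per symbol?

Repeatedly combine the two least-probable nodes; the expected code length is the sum of the merged weights.
merge 71/1000 + 161/1000 → 29/125
merge 43/200 + 29/125 → 447/1000
merge 131/500 + 291/1000 → 553/1000
merge 447/1000 + 553/1000 → 1
L = 29/125 + 447/1000 + 553/1000 + 1 = 279/125 = 2.232 bits/symbol.

2.232 bits/symbol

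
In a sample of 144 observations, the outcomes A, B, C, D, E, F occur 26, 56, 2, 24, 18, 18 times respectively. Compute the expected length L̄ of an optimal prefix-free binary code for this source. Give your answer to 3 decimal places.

2.361 bits/symbol

Probabilities are the counts divided by 144.
Repeatedly combine the two least-probable nodes; the expected code length is the sum of the merged weights.
merge 1/72 + 1/8 → 5/36
merge 1/8 + 5/36 → 19/72
merge 1/6 + 13/72 → 25/72
merge 19/72 + 25/72 → 11/18
merge 7/18 + 11/18 → 1
L = 5/36 + 19/72 + 25/72 + 11/18 + 1 = 85/36 ≈ 2.361 bits/symbol.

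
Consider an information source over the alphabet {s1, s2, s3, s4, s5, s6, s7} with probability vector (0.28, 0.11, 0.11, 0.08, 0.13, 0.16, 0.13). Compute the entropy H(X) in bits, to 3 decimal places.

H = −Σ pᵢ log₂ pᵢ.
−0.28·log₂(0.28) = 0.5142
−0.11·log₂(0.11) = 0.3503
−0.11·log₂(0.11) = 0.3503
−0.08·log₂(0.08) = 0.2915
−0.13·log₂(0.13) = 0.3826
−0.16·log₂(0.16) = 0.4230
−0.13·log₂(0.13) = 0.3826
Sum ≈ 2.6946 → 2.695 bits.

2.695 bits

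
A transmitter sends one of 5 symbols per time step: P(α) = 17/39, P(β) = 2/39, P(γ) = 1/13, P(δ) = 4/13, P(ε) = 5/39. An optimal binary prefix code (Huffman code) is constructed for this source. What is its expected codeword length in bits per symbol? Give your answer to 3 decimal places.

1.949 bits/symbol

Repeatedly combine the two least-probable nodes; the expected code length is the sum of the merged weights.
merge 2/39 + 1/13 → 5/39
merge 5/39 + 5/39 → 10/39
merge 10/39 + 4/13 → 22/39
merge 17/39 + 22/39 → 1
L = 5/39 + 10/39 + 22/39 + 1 = 76/39 ≈ 1.949 bits/symbol.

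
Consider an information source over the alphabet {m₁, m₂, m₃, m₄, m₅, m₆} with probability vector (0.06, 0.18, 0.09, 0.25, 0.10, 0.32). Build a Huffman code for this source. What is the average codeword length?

Repeatedly combine the two least-probable nodes; the expected code length is the sum of the merged weights.
merge 3/50 + 9/100 → 3/20
merge 1/10 + 3/20 → 1/4
merge 9/50 + 1/4 → 43/100
merge 1/4 + 8/25 → 57/100
merge 43/100 + 57/100 → 1
L = 3/20 + 1/4 + 43/100 + 57/100 + 1 = 12/5 = 2.4 bits/symbol.

2.4 bits/symbol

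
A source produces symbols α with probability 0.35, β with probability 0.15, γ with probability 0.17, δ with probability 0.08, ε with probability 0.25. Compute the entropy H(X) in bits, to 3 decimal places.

H = −Σ pᵢ log₂ pᵢ.
−0.35·log₂(0.35) = 0.5301
−0.15·log₂(0.15) = 0.4105
−0.17·log₂(0.17) = 0.4346
−0.08·log₂(0.08) = 0.2915
−0.25·log₂(0.25) = 0.5000
Sum ≈ 2.1667 → 2.167 bits.

2.167 bits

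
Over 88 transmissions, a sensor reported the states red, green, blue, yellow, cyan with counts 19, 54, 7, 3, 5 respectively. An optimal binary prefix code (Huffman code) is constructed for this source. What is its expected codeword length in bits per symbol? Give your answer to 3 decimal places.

Probabilities are the counts divided by 88.
Repeatedly combine the two least-probable nodes; the expected code length is the sum of the merged weights.
merge 3/88 + 5/88 → 1/11
merge 7/88 + 1/11 → 15/88
merge 15/88 + 19/88 → 17/44
merge 17/44 + 27/44 → 1
L = 1/11 + 15/88 + 17/44 + 1 = 145/88 ≈ 1.648 bits/symbol.

1.648 bits/symbol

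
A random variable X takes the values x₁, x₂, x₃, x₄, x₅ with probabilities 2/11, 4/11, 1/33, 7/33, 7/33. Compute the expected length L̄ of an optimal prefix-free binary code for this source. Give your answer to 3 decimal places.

2.212 bits/symbol

Repeatedly combine the two least-probable nodes; the expected code length is the sum of the merged weights.
merge 1/33 + 2/11 → 7/33
merge 7/33 + 7/33 → 14/33
merge 7/33 + 4/11 → 19/33
merge 14/33 + 19/33 → 1
L = 7/33 + 14/33 + 19/33 + 1 = 73/33 ≈ 2.212 bits/symbol.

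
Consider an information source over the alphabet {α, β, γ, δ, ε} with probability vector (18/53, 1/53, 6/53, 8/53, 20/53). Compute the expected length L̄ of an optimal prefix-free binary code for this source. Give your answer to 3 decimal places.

2.038 bits/symbol

Repeatedly combine the two least-probable nodes; the expected code length is the sum of the merged weights.
merge 1/53 + 6/53 → 7/53
merge 7/53 + 8/53 → 15/53
merge 15/53 + 18/53 → 33/53
merge 20/53 + 33/53 → 1
L = 7/53 + 15/53 + 33/53 + 1 = 108/53 ≈ 2.038 bits/symbol.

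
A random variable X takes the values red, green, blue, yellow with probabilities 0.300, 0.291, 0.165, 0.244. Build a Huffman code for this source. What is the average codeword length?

2 bits/symbol

Repeatedly combine the two least-probable nodes; the expected code length is the sum of the merged weights.
merge 33/200 + 61/250 → 409/1000
merge 291/1000 + 3/10 → 591/1000
merge 409/1000 + 591/1000 → 1
L = 409/1000 + 591/1000 + 1 = 2 bits/symbol.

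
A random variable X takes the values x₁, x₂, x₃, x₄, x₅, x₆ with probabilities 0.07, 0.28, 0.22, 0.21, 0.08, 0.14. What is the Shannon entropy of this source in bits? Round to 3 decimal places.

2.425 bits

H = −Σ pᵢ log₂ pᵢ.
−0.07·log₂(0.07) = 0.2686
−0.28·log₂(0.28) = 0.5142
−0.22·log₂(0.22) = 0.4806
−0.21·log₂(0.21) = 0.4728
−0.08·log₂(0.08) = 0.2915
−0.14·log₂(0.14) = 0.3971
Sum ≈ 2.4248 → 2.425 bits.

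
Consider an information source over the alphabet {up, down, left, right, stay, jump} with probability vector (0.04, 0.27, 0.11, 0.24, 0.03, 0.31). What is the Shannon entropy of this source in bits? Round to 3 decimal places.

H = −Σ pᵢ log₂ pᵢ.
−0.04·log₂(0.04) = 0.1858
−0.27·log₂(0.27) = 0.5100
−0.11·log₂(0.11) = 0.3503
−0.24·log₂(0.24) = 0.4941
−0.03·log₂(0.03) = 0.1518
−0.31·log₂(0.31) = 0.5238
Sum ≈ 2.2158 → 2.216 bits.

2.216 bits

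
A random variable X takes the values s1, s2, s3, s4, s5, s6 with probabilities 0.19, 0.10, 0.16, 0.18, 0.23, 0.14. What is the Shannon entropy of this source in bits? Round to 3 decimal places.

2.541 bits

H = −Σ pᵢ log₂ pᵢ.
−0.19·log₂(0.19) = 0.4552
−0.10·log₂(0.10) = 0.3322
−0.16·log₂(0.16) = 0.4230
−0.18·log₂(0.18) = 0.4453
−0.23·log₂(0.23) = 0.4877
−0.14·log₂(0.14) = 0.3971
Sum ≈ 2.5405 → 2.541 bits.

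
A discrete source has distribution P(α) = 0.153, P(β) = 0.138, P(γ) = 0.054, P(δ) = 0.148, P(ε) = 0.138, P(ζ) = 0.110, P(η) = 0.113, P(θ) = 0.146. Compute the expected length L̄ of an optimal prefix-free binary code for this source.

Repeatedly combine the two least-probable nodes; the expected code length is the sum of the merged weights.
merge 27/500 + 11/100 → 41/250
merge 113/1000 + 69/500 → 251/1000
merge 69/500 + 73/500 → 71/250
merge 37/250 + 153/1000 → 301/1000
merge 41/250 + 251/1000 → 83/200
merge 71/250 + 301/1000 → 117/200
merge 83/200 + 117/200 → 1
L = 41/250 + 251/1000 + 71/250 + 301/1000 + 83/200 + 117/200 + 1 = 3 bits/symbol.

3 bits/symbol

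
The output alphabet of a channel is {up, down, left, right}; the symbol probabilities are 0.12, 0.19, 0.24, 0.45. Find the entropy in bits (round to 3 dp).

H = −Σ pᵢ log₂ pᵢ.
−0.12·log₂(0.12) = 0.3671
−0.19·log₂(0.19) = 0.4552
−0.24·log₂(0.24) = 0.4941
−0.45·log₂(0.45) = 0.5184
Sum ≈ 1.8348 → 1.835 bits.

1.835 bits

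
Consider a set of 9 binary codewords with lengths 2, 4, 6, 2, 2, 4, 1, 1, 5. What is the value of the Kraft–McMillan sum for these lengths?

1.921875

With common denominator 2^6 = 64: Σ 2^(−ℓᵢ) = 16/64 + 4/64 + 1/64 + 16/64 + 16/64 + 4/64 + 32/64 + 32/64 + 2/64 = 123/64 = 1.921875.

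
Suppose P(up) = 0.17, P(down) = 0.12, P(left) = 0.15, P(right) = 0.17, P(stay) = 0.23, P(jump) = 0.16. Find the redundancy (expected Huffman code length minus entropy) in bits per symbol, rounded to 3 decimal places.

0.043 bits

Entropy H = −Σ p log₂ p ≈ 2.5575 bits.
Huffman merges: 3/25+3/20→27/100; 4/25+17/100→33/100; 17/100+23/100→2/5; 27/100+33/100→3/5; 2/5+3/5→1. L = 13/5 ≈ 2.6000.
L − H = 2.6000 − 2.5575 = 0.043 bits.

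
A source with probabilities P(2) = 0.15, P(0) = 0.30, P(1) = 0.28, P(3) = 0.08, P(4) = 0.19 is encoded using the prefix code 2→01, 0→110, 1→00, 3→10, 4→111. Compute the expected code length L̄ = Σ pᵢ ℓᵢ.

2.49 bits/symbol

L̄ = Σ pᵢ·ℓᵢ = 0.15·2 + 0.30·3 + 0.28·2 + 0.08·2 + 0.19·3 = 2.49 bits/symbol.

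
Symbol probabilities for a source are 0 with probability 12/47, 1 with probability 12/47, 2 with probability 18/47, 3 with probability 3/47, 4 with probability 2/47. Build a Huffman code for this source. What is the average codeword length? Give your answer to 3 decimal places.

2.085 bits/symbol

Repeatedly combine the two least-probable nodes; the expected code length is the sum of the merged weights.
merge 2/47 + 3/47 → 5/47
merge 5/47 + 12/47 → 17/47
merge 12/47 + 17/47 → 29/47
merge 18/47 + 29/47 → 1
L = 5/47 + 17/47 + 29/47 + 1 = 98/47 ≈ 2.085 bits/symbol.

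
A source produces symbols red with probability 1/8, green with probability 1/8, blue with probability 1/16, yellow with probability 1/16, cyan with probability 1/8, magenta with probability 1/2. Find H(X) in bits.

Each probability is a power of 1/2, so log₂(1/p) is an integer.
H = Σ p·log₂(1/p) = 1/8·3 + 1/8·3 + 1/16·4 + 1/16·4 + 1/8·3 + 1/2·1 = 2.125 bits.

2.125 bits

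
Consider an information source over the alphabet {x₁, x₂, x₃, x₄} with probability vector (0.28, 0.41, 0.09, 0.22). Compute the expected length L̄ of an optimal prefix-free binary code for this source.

1.9 bits/symbol

Repeatedly combine the two least-probable nodes; the expected code length is the sum of the merged weights.
merge 9/100 + 11/50 → 31/100
merge 7/25 + 31/100 → 59/100
merge 41/100 + 59/100 → 1
L = 31/100 + 59/100 + 1 = 19/10 = 1.9 bits/symbol.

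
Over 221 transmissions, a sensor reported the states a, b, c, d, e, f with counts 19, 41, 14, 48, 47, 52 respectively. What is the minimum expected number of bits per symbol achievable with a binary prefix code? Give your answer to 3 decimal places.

2.484 bits/symbol

Probabilities are the counts divided by 221.
Repeatedly combine the two least-probable nodes; the expected code length is the sum of the merged weights.
merge 14/221 + 19/221 → 33/221
merge 33/221 + 41/221 → 74/221
merge 47/221 + 48/221 → 95/221
merge 4/17 + 74/221 → 126/221
merge 95/221 + 126/221 → 1
L = 33/221 + 74/221 + 95/221 + 126/221 + 1 = 549/221 ≈ 2.484 bits/symbol.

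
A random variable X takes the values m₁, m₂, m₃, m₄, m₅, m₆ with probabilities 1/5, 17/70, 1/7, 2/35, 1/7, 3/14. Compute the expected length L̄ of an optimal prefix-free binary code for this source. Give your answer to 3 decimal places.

Repeatedly combine the two least-probable nodes; the expected code length is the sum of the merged weights.
merge 2/35 + 1/7 → 1/5
merge 1/7 + 1/5 → 12/35
merge 1/5 + 3/14 → 29/70
merge 17/70 + 12/35 → 41/70
merge 29/70 + 41/70 → 1
L = 1/5 + 12/35 + 29/70 + 41/70 + 1 = 89/35 ≈ 2.543 bits/symbol.

2.543 bits/symbol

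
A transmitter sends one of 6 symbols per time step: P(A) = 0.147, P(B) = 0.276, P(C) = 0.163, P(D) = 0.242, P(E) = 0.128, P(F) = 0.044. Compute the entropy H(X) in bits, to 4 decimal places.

H = −Σ pᵢ log₂ pᵢ.
−0.147·log₂(0.147) = 0.4066
−0.276·log₂(0.276) = 0.5126
−0.163·log₂(0.163) = 0.4266
−0.242·log₂(0.242) = 0.4954
−0.128·log₂(0.128) = 0.3796
−0.044·log₂(0.044) = 0.1983
Sum ≈ 2.4191 → 2.4191 bits.

2.4191 bits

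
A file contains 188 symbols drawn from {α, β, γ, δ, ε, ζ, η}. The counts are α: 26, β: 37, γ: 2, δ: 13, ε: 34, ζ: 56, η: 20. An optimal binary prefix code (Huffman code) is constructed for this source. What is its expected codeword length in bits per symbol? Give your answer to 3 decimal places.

Probabilities are the counts divided by 188.
Repeatedly combine the two least-probable nodes; the expected code length is the sum of the merged weights.
merge 1/94 + 13/188 → 15/188
merge 15/188 + 5/47 → 35/188
merge 13/94 + 17/94 → 15/47
merge 35/188 + 37/188 → 18/47
merge 14/47 + 15/47 → 29/47
merge 18/47 + 29/47 → 1
L = 15/188 + 35/188 + 15/47 + 18/47 + 29/47 + 1 = 243/94 ≈ 2.585 bits/symbol.

2.585 bits/symbol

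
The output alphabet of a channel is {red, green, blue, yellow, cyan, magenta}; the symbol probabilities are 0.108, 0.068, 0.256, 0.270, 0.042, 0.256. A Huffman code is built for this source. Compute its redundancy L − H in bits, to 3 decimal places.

Entropy H = −Σ p log₂ p ≈ 2.3191 bits.
Huffman merges: 21/500+17/250→11/100; 27/250+11/100→109/500; 109/500+32/125→237/500; 32/125+27/100→263/500; 237/500+263/500→1. L = 291/125 ≈ 2.3280.
L − H = 2.3280 − 2.3191 = 0.009 bits.

0.009 bits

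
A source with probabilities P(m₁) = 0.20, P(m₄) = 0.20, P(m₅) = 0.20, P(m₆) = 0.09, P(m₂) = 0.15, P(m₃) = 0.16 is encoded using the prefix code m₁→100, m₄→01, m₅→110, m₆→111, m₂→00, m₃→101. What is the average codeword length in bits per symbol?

2.65 bits/symbol

L̄ = Σ pᵢ·ℓᵢ = 0.20·3 + 0.20·2 + 0.20·3 + 0.09·3 + 0.15·2 + 0.16·3 = 2.65 bits/symbol.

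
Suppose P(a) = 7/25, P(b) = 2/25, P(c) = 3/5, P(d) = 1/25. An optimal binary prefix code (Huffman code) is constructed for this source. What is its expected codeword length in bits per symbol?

Repeatedly combine the two least-probable nodes; the expected code length is the sum of the merged weights.
merge 1/25 + 2/25 → 3/25
merge 3/25 + 7/25 → 2/5
merge 2/5 + 3/5 → 1
L = 3/25 + 2/5 + 1 = 38/25 = 1.52 bits/symbol.

1.52 bits/symbol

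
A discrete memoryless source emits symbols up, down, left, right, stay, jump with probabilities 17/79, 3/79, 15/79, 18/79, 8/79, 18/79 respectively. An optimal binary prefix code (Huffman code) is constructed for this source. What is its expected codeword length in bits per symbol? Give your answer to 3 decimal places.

2.468 bits/symbol

Repeatedly combine the two least-probable nodes; the expected code length is the sum of the merged weights.
merge 3/79 + 8/79 → 11/79
merge 11/79 + 15/79 → 26/79
merge 17/79 + 18/79 → 35/79
merge 18/79 + 26/79 → 44/79
merge 35/79 + 44/79 → 1
L = 11/79 + 26/79 + 35/79 + 44/79 + 1 = 195/79 ≈ 2.468 bits/symbol.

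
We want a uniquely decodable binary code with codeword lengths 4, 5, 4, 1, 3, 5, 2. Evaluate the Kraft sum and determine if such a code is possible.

With common denominator 2^5 = 32: Σ 2^(−ℓᵢ) = 2/32 + 1/32 + 2/32 + 16/32 + 4/32 + 1/32 + 8/32 = 34/32 = 1.0625.
Kraft's inequality requires Σ ≤ 1; here Σ = 1.0625 > 1, so no such prefix code exists.

1.0625; no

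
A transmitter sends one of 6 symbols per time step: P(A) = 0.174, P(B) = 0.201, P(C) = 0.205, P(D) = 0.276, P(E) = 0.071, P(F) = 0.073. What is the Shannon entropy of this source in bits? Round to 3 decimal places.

H = −Σ pᵢ log₂ pᵢ.
−0.174·log₂(0.174) = 0.4390
−0.201·log₂(0.201) = 0.4653
−0.205·log₂(0.205) = 0.4687
−0.276·log₂(0.276) = 0.5126
−0.071·log₂(0.071) = 0.2709
−0.073·log₂(0.073) = 0.2756
Sum ≈ 2.4321 → 2.432 bits.

2.432 bits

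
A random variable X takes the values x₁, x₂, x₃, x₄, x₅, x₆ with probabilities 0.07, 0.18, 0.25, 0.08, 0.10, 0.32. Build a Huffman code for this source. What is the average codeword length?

Repeatedly combine the two least-probable nodes; the expected code length is the sum of the merged weights.
merge 7/100 + 2/25 → 3/20
merge 1/10 + 3/20 → 1/4
merge 9/50 + 1/4 → 43/100
merge 1/4 + 8/25 → 57/100
merge 43/100 + 57/100 → 1
L = 3/20 + 1/4 + 43/100 + 57/100 + 1 = 12/5 = 2.4 bits/symbol.

2.4 bits/symbol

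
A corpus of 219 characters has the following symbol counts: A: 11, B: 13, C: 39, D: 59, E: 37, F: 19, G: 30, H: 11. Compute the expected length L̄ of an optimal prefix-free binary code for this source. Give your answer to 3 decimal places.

2.799 bits/symbol

Probabilities are the counts divided by 219.
Repeatedly combine the two least-probable nodes; the expected code length is the sum of the merged weights.
merge 11/219 + 11/219 → 22/219
merge 13/219 + 19/219 → 32/219
merge 22/219 + 10/73 → 52/219
merge 32/219 + 37/219 → 23/73
merge 13/73 + 52/219 → 91/219
merge 59/219 + 23/73 → 128/219
merge 91/219 + 128/219 → 1
L = 22/219 + 32/219 + 52/219 + 23/73 + 91/219 + 128/219 + 1 = 613/219 ≈ 2.799 bits/symbol.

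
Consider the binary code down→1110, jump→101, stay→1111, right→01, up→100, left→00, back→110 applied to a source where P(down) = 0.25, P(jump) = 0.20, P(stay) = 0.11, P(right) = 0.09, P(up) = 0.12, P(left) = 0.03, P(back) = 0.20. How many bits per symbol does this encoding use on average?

3.24 bits/symbol

L̄ = Σ pᵢ·ℓᵢ = 0.25·4 + 0.20·3 + 0.11·4 + 0.09·2 + 0.12·3 + 0.03·2 + 0.20·3 = 3.24 bits/symbol.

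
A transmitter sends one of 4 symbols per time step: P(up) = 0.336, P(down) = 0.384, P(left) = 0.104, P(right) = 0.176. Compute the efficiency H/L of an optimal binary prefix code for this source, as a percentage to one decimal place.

Entropy H = −Σ p log₂ p ≈ 1.8396 bits.
Huffman merges: 13/125+22/125→7/25; 7/25+42/125→77/125; 48/125+77/125→1. L = 237/125 ≈ 1.8960.
Efficiency = H/L = 1.8396/1.8960 = 97.0%.

97.0%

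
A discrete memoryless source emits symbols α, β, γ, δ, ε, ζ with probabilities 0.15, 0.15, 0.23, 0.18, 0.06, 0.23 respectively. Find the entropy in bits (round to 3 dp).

H = −Σ pᵢ log₂ pᵢ.
−0.15·log₂(0.15) = 0.4105
−0.15·log₂(0.15) = 0.4105
−0.23·log₂(0.23) = 0.4877
−0.18·log₂(0.18) = 0.4453
−0.06·log₂(0.06) = 0.2435
−0.23·log₂(0.23) = 0.4877
Sum ≈ 2.4853 → 2.485 bits.

2.485 bits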